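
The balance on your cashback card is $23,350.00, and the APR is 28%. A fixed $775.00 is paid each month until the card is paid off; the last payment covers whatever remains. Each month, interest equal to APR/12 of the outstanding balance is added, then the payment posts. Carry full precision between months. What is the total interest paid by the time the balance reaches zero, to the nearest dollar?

Monthly rate r = 28%/12 = 2.33333% = 0.0233333.
Payoff takes n = ⌈−ln(1 − rB₀/P)/ln(1+r)⌉ = ⌈52.636⌉ = 53 payments; the last is $494.82.
Total paid = 52·$775.00 + $494.82 = $40,794.82.
Total interest = total paid − principal = $40,794.82 − $23,350.00 = $17,444.82.

$17,445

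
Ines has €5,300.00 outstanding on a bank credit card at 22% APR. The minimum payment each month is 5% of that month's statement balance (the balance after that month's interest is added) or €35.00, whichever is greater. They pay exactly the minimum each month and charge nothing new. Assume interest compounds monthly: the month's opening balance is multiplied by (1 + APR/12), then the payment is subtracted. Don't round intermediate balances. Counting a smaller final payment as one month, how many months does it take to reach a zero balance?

Monthly rate r = 22%/12 = 1.83333% = 0.0183333.
While 5% of the post-interest balance exceeds €35.00, each month B ← (B·(1+r))·(1 − 0.05), i.e. B shrinks by the factor (1+r)·0.95 = 0.96742.
This holds for months 1–62. Entering month 63 the balance is €679.70; 5% of the post-interest balance is now below €35.00, so the flat €35.00 minimum applies from here.
From month 63 a fixed €35.00 at rate r clears €679.70 in 25 more payments. Total: 62 + 25 = 87 months.

87 months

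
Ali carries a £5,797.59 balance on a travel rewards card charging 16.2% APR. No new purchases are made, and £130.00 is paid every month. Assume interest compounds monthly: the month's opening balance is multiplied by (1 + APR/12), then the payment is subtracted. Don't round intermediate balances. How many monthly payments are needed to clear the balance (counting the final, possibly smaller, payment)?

Monthly rate r = 16.2%/12 = 1.35% = 0.0135.
Recurrence: B ← B·(1+r) − £130.00.
Month 1: interest £78.27; balance after payment £5,745.86.
Month 2: interest £77.57; balance after payment £5,693.43.
Closed form: n = −ln(1 − rB₀/P)/ln(1+r) = −ln(0.39794)/ln(1.0135) ≈ 68.715, so the balance reaches zero during payment 69.

69 months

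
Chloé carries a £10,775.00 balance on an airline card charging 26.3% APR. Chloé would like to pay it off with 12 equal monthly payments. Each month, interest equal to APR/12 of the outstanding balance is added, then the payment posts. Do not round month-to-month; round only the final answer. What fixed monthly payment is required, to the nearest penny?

Monthly rate r = 26.3%/12 = 2.19167% = 0.0219167.
Level-payment amortization: P = B₀·r / (1 − (1+r)^(−n)) = 10775.00·0.0219167 / (1 − 1.02192^(−12)).
Denominator 1 − (1+r)^(−12) = 0.229071301.
P = 236.152 / 0.229071301 ≈ 1030.91.

£1,030.91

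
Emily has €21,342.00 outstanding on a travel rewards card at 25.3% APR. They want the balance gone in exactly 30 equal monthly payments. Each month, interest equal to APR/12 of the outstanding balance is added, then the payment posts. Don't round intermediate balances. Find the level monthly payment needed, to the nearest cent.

Monthly rate r = 25.3%/12 = 2.10833% = 0.0210833.
Level-payment amortization: P = B₀·r / (1 − (1+r)^(−n)) = 21342.00·0.0210833 / (1 − 1.02108^(−30)).
Denominator 1 − (1+r)^(−30) = 0.465233275.
P = 449.96 / 0.465233275 ≈ 967.17.

€967.17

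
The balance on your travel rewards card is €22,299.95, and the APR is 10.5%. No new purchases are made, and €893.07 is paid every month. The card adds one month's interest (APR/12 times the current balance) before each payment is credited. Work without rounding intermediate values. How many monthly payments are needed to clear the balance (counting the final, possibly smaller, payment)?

29 payments

Monthly rate r = 10.5%/12 = 0.875% = 0.00875.
Recurrence: B ← B·(1+r) − €893.07.
Month 1: interest €195.12; balance after payment €21,602.00.
Month 2: interest €189.02; balance after payment €20,897.95.
Closed form: n = −ln(1 − rB₀/P)/ln(1+r) = −ln(0.78151)/ln(1.00875) ≈ 28.297, so the balance reaches zero during payment 29.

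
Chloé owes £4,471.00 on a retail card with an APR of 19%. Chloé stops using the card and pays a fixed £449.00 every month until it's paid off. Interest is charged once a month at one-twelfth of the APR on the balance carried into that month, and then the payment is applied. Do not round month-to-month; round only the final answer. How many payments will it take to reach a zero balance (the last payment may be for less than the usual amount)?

11 payments

Monthly rate r = 19%/12 = 1.58333% = 0.0158333.
Recurrence: B ← B·(1+r) − £449.00.
Month 1: interest £70.79; balance after payment £4,092.79.
Month 2: interest £64.80; balance after payment £3,708.59.
Closed form: n = −ln(1 − rB₀/P)/ln(1+r) = −ln(0.84234)/ln(1.01583) ≈ 10.922, so the balance reaches zero during payment 11.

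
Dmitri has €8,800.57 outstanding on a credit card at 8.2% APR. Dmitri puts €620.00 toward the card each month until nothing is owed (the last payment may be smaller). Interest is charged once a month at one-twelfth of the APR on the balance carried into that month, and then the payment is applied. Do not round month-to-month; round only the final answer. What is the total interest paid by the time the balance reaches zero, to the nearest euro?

Monthly rate r = 8.2%/12 = 0.683333% = 0.00683333.
Payoff takes n = ⌈−ln(1 − rB₀/P)/ln(1+r)⌉ = ⌈14.982⌉ = 15 payments; the last is €608.78.
Total paid = 14·€620.00 + €608.78 = €9,288.78.
Total interest = total paid − principal = €9,288.78 − €8,800.57 = €488.21.

€488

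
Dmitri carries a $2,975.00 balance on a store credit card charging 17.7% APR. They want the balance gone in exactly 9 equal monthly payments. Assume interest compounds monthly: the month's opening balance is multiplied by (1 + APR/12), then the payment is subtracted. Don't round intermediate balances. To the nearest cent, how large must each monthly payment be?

Monthly rate r = 17.7%/12 = 1.475% = 0.01475.
Level-payment amortization: P = B₀·r / (1 − (1+r)^(−n)) = 2975.00·0.01475 / (1 − 1.01475^(−9)).
Denominator 1 − (1+r)^(−9) = 0.123466619.
P = 43.8812 / 0.123466619 ≈ 355.41.

$355.41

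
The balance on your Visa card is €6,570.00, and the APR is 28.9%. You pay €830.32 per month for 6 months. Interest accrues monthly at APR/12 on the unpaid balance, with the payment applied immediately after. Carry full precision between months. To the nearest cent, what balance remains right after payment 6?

€2,286.71

Monthly rate r = 28.9%/12 = 2.40833% = 0.0240833.
Each month: B ← B·(1+r) − €830.32.
Month 1: interest €158.23; balance after payment €5,897.91.
Month 2: interest €142.04; balance after payment €5,209.63.
Month 3: interest €125.47; balance after payment €4,504.77.
Month 4: interest €108.49; balance after payment €3,782.94.
Month 5: interest €91.11; balance after payment €3,043.73.
Month 6: interest €73.30; balance after payment €2,286.71.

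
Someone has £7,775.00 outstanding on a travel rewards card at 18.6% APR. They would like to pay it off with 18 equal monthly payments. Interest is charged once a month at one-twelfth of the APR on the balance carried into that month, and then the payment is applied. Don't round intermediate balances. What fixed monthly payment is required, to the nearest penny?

Monthly rate r = 18.6%/12 = 1.55% = 0.0155.
Level-payment amortization: P = B₀·r / (1 − (1+r)^(−n)) = 7775.00·0.0155 / (1 − 1.0155^(−18)).
Denominator 1 − (1+r)^(−18) = 0.241839244.
P = 120.513 / 0.241839244 ≈ 498.32.

£498.32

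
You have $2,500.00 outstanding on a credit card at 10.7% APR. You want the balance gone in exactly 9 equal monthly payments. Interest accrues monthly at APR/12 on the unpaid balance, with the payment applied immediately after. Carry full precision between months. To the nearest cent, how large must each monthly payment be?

Monthly rate r = 10.7%/12 = 0.891667% = 0.00891667.
Level-payment amortization: P = B₀·r / (1 − (1+r)^(−n)) = 2500.00·0.00891667 / (1 − 1.00892^(−9)).
Denominator 1 − (1+r)^(−9) = 0.0767861041.
P = 22.2917 / 0.0767861041 ≈ 290.31.

$290.31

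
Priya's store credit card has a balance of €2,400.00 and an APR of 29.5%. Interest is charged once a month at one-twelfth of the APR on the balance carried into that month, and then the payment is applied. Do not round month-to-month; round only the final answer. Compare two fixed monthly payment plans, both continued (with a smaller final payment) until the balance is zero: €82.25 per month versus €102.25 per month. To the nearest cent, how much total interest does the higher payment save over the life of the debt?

€656.11

Monthly rate r = 29.5%/12 = 2.45833% = 0.0245833.
At €82.25/mo: n = ⌈−ln(1 − rB₀/P)/ln(1+r)⌉ = 53 payments (last €2.00); total interest = total paid − €2,400.00 = €1,879.00.
At €102.25/mo: 36 payments (last €44.14); total interest €1,222.89.
Interest saved = €1,879.00 − €1,222.89 = €656.11.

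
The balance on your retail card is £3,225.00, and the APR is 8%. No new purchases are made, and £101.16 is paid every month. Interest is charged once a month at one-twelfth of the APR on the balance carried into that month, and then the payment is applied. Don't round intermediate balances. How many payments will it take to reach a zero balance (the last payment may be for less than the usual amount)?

36 months

Monthly rate r = 8%/12 = 0.666667% = 0.00666667.
Recurrence: B ← B·(1+r) − £101.16.
Month 1: interest £21.50; balance after payment £3,145.34.
Month 2: interest £20.97; balance after payment £3,065.15.
Closed form: n = −ln(1 − rB₀/P)/ln(1+r) = −ln(0.78747)/ln(1.00667) ≈ 35.960, so the balance reaches zero during payment 36.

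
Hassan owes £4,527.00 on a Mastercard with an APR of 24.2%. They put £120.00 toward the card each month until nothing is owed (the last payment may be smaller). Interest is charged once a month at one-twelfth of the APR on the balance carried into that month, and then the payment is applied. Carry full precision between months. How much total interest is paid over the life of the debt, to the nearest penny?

Monthly rate r = 24.2%/12 = 2.01667% = 0.0201667.
Payoff takes n = ⌈−ln(1 − rB₀/P)/ln(1+r)⌉ = ⌈71.642⌉ = 72 payments; the last is £77.30.
Total paid = 71·£120.00 + £77.30 = £8,597.30.
Total interest = total paid − principal = £8,597.30 − £4,527.00 = £4,070.30.

£4,070.30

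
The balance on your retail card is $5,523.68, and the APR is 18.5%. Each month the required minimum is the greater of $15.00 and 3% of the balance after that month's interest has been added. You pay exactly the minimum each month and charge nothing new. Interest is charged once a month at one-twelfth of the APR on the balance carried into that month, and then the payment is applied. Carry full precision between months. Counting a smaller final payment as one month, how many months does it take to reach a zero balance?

206 months

Monthly rate r = 18.5%/12 = 1.54167% = 0.0154167.
While 3% of the post-interest balance exceeds $15.00, each month B ← (B·(1+r))·(1 − 0.03), i.e. B shrinks by the factor (1+r)·0.97 = 0.98495.
This holds for months 1–160. Entering month 161 the balance is $488.42; 3% of the post-interest balance is now below $15.00, so the flat $15.00 minimum applies from here.
From month 161 a fixed $15.00 at rate r clears $488.42 in 46 more payments. Total: 160 + 46 = 206 months.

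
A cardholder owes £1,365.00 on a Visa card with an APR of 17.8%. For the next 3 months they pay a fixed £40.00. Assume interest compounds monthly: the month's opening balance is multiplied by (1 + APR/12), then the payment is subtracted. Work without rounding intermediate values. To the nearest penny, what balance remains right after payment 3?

£1,304.86

Monthly rate r = 17.8%/12 = 1.48333% = 0.0148333.
Each month: B ← B·(1+r) − £40.00.
Month 1: interest £20.25; balance after payment £1,345.25.
Month 2: interest £19.95; balance after payment £1,325.20.
Month 3: interest £19.66; balance after payment £1,304.86.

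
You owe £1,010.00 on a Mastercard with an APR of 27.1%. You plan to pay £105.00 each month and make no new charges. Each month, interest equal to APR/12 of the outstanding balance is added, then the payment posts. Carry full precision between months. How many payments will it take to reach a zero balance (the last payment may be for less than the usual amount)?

11 payments

Monthly rate r = 27.1%/12 = 2.25833% = 0.0225833.
Recurrence: B ← B·(1+r) − £105.00.
Month 1: interest £22.81; balance after payment £927.81.
Month 2: interest £20.95; balance after payment £843.76.
Closed form: n = −ln(1 − rB₀/P)/ln(1+r) = −ln(0.78277)/ln(1.02258) ≈ 10.967, so the balance reaches zero during payment 11.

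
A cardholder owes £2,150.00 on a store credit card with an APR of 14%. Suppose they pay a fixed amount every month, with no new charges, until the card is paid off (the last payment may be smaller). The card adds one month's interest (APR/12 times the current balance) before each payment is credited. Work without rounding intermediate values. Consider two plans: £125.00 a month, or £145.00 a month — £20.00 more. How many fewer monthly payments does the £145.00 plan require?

3 fewer payments

Monthly rate r = 14%/12 = 1.16667% = 0.0116667.
At £125.00/mo: n = ⌈−ln(1 − rB₀/P)/ln(1+r)⌉ = 20 payments (last £38.88); total interest = total paid − £2,150.00 = £263.88.
At £145.00/mo: 17 payments (last £54.58); total interest £224.58.
Payments saved = 20 − 17 = 3.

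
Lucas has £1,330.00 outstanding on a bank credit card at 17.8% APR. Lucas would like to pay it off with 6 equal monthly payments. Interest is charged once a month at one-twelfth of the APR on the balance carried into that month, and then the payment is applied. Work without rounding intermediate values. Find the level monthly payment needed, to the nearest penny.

£233.32

Monthly rate r = 17.8%/12 = 1.48333% = 0.0148333.
Level-payment amortization: P = B₀·r / (1 − (1+r)^(−n)) = 1330.00·0.0148333 / (1 − 1.01483^(−6)).
Denominator 1 − (1+r)^(−6) = 0.0845562626.
P = 19.7283 / 0.0845562626 ≈ 233.32.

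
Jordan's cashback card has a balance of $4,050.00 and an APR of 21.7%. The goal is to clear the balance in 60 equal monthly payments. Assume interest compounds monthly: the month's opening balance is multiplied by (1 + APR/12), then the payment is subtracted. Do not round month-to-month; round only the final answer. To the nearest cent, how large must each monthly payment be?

Monthly rate r = 21.7%/12 = 1.80833% = 0.0180833.
Level-payment amortization: P = B₀·r / (1 − (1+r)^(−n)) = 4050.00·0.0180833 / (1 − 1.01808^(−60)).
Denominator 1 − (1+r)^(−60) = 0.658806829.
P = 73.2375 / 0.658806829 ≈ 111.17.

$111.17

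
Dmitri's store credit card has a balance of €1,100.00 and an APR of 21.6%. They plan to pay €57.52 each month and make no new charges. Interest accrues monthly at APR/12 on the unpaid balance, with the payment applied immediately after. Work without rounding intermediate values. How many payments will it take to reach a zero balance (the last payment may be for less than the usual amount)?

24 months

Monthly rate r = 21.6%/12 = 1.8% = 0.018.
Recurrence: B ← B·(1+r) − €57.52.
Month 1: interest €19.80; balance after payment €1,062.28.
Month 2: interest €19.12; balance after payment €1,023.88.
Closed form: n = −ln(1 − rB₀/P)/ln(1+r) = −ln(0.65577)/ln(1.018) ≈ 23.652, so the balance reaches zero during payment 24.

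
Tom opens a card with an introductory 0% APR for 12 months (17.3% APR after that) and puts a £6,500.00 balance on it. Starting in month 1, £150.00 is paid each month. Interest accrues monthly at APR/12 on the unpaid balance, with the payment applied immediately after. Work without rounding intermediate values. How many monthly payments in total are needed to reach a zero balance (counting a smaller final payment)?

54 months

Promo months 1–12 at r₀ = 0%/12 = 0; months 13+ at r₁ = 17.3%/12 = 0.0144167.
After month 12 (no interest yet): B = £6,500.00 − 12·£150.00 = £4,700.00.
Then at r₁ with £150.00/mo: n₂ = −ln(1 − r₁·B/P)/ln(1+r₁) ≈ 41.99 → 42 more payments.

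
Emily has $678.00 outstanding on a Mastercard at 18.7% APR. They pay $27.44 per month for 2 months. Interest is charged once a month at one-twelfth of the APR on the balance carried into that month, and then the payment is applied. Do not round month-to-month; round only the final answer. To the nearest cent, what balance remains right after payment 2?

Monthly rate r = 18.7%/12 = 1.55833% = 0.0155833.
Each month: B ← B·(1+r) − $27.44.
Month 1: interest $10.57; balance after payment $661.13.
Month 2: interest $10.30; balance after payment $643.99.

$643.99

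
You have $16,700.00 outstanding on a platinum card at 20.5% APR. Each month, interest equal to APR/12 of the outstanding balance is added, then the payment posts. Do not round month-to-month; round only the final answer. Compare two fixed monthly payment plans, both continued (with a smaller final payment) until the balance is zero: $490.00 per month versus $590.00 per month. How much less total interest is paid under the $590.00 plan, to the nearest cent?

$2,234.21

Monthly rate r = 20.5%/12 = 1.70833% = 0.0170833.
At $490.00/mo: n = ⌈−ln(1 − rB₀/P)/ln(1+r)⌉ = 52 payments (last $259.28); total interest = total paid − $16,700.00 = $8,549.28.
At $590.00/mo: 40 payments (last $5.07); total interest $6,315.07.
Interest saved = $8,549.28 − $6,315.07 = $2,234.21.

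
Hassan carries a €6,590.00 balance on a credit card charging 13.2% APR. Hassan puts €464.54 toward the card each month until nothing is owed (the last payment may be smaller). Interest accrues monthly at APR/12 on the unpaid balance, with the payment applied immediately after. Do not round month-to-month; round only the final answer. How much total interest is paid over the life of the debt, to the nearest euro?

€615

Monthly rate r = 13.2%/12 = 1.1% = 0.011.
Payoff takes n = ⌈−ln(1 − rB₀/P)/ln(1+r)⌉ = ⌈15.508⌉ = 16 payments; the last is €236.69.
Total paid = 15·€464.54 + €236.69 = €7,204.79.
Total interest = total paid − principal = €7,204.79 − €6,590.00 = €614.79.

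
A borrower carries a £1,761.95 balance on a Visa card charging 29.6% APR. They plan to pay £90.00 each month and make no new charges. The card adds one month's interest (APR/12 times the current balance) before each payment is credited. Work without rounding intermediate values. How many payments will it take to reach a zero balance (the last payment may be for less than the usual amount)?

Monthly rate r = 29.6%/12 = 2.46667% = 0.0246667.
Recurrence: B ← B·(1+r) − £90.00.
Month 1: interest £43.46; balance after payment £1,715.41.
Month 2: interest £42.31; balance after payment £1,667.72.
Closed form: n = −ln(1 − rB₀/P)/ln(1+r) = −ln(0.5171)/ln(1.02467) ≈ 27.066, so the balance reaches zero during payment 28.

28 months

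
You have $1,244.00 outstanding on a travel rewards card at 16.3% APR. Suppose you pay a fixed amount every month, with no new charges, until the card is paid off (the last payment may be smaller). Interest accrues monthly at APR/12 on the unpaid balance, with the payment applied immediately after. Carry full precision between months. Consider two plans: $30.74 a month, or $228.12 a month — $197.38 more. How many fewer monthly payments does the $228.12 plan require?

Monthly rate r = 16.3%/12 = 1.35833% = 0.0135833.
At $30.74/mo: n = ⌈−ln(1 − rB₀/P)/ln(1+r)⌉ = 60 payments (last $4.15); total interest = total paid − $1,244.00 = $573.81.
At $228.12/mo: 6 payments (last $160.96); total interest $57.56.
Payments saved = 60 − 6 = 54.

54 fewer payments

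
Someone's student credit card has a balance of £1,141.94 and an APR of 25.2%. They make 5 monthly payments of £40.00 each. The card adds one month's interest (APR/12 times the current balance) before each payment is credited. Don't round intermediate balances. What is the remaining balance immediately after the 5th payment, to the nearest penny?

£1,058.41

Monthly rate r = 25.2%/12 = 2.1% = 0.021.
Each month: B ← B·(1+r) − £40.00.
Month 1: interest £23.98; balance after payment £1,125.92.
Month 2: interest £23.64; balance after payment £1,109.57.
Month 3: interest £23.30; balance after payment £1,092.87.
Month 4: interest £22.95; balance after payment £1,075.82.
Month 5: interest £22.59; balance after payment £1,058.41.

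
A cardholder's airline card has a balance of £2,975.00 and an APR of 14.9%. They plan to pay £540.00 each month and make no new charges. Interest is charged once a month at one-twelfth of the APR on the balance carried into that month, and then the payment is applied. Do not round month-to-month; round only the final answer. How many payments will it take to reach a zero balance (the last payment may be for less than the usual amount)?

Monthly rate r = 14.9%/12 = 1.24167% = 0.0124167.
Recurrence: B ← B·(1+r) − £540.00.
Month 1: interest £36.94; balance after payment £2,471.94.
Month 2: interest £30.69; balance after payment £1,962.63.
Month 3: interest £24.37; balance after payment £1,447.00.
Month 4: interest £17.97; balance after payment £924.97.
Month 5: interest £11.49; balance after payment £396.45.
Month 6: interest £4.92; balance after payment £0.00.

6 months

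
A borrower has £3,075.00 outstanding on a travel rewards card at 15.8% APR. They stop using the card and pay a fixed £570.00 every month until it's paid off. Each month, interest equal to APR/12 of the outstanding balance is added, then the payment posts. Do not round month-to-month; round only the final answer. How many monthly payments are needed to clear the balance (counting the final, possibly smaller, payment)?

6 payments

Monthly rate r = 15.8%/12 = 1.31667% = 0.0131667.
Recurrence: B ← B·(1+r) − £570.00.
Month 1: interest £40.49; balance after payment £2,545.49.
Month 2: interest £33.52; balance after payment £2,009.00.
Month 3: interest £26.45; balance after payment £1,465.45.
Month 4: interest £19.30; balance after payment £914.75.
Month 5: interest £12.04; balance after payment £356.79.
Month 6: interest £4.70; balance after payment £0.00.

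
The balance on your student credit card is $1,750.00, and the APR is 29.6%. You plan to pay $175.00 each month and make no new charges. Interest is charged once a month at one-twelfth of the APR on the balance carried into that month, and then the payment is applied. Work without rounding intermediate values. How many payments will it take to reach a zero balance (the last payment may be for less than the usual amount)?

Monthly rate r = 29.6%/12 = 2.46667% = 0.0246667.
Recurrence: B ← B·(1+r) − $175.00.
Month 1: interest $43.17; balance after payment $1,618.17.
Month 2: interest $39.91; balance after payment $1,483.08.
Closed form: n = −ln(1 − rB₀/P)/ln(1+r) = −ln(0.75333)/ln(1.02467) ≈ 11.624, so the balance reaches zero during payment 12.

12 months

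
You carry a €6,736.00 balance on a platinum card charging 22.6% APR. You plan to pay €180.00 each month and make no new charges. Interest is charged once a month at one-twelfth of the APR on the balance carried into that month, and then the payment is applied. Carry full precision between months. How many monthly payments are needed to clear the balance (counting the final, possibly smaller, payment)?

66 months

Monthly rate r = 22.6%/12 = 1.88333% = 0.0188333.
Recurrence: B ← B·(1+r) − €180.00.
Month 1: interest €126.86; balance after payment €6,682.86.
Month 2: interest €125.86; balance after payment €6,628.72.
Closed form: n = −ln(1 − rB₀/P)/ln(1+r) = −ln(0.29521)/ln(1.01883) ≈ 65.390, so the balance reaches zero during payment 66.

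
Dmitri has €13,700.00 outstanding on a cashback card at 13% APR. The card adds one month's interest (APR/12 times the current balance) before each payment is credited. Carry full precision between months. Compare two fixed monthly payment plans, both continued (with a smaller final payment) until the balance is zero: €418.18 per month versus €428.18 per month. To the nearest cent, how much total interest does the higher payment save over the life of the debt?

Monthly rate r = 13%/12 = 1.08333% = 0.0108333.
At €418.18/mo: n = ⌈−ln(1 − rB₀/P)/ln(1+r)⌉ = 41 payments (last €286.28); total interest = total paid − €13,700.00 = €3,313.48.
At €428.18/mo: 40 payments (last €214.04); total interest €3,213.06.
Interest saved = €3,313.48 − €3,213.06 = €100.42.

€100.42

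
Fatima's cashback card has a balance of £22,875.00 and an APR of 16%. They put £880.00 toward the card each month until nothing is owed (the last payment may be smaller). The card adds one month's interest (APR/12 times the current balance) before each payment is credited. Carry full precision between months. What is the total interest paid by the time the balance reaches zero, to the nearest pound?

Monthly rate r = 16%/12 = 1.33333% = 0.0133333.
Payoff takes n = ⌈−ln(1 − rB₀/P)/ln(1+r)⌉ = ⌈32.129⌉ = 33 payments; the last is £113.91.
Total paid = 32·£880.00 + £113.91 = £28,273.91.
Total interest = total paid − principal = £28,273.91 − £22,875.00 = £5,398.91.

£5,399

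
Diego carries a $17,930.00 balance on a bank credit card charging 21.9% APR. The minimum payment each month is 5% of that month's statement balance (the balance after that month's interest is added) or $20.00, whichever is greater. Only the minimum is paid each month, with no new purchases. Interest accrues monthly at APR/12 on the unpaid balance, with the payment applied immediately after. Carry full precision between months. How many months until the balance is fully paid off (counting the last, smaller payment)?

140 months

Monthly rate r = 21.9%/12 = 1.825% = 0.01825.
While 5% of the post-interest balance exceeds $20.00, each month B ← (B·(1+r))·(1 − 0.05), i.e. B shrinks by the factor (1+r)·0.95 = 0.96734.
This holds for months 1–116. Entering month 117 the balance is $380.74; 5% of the post-interest balance is now below $20.00, so the flat $20.00 minimum applies from here.
From month 117 a fixed $20.00 at rate r clears $380.74 in 24 more payments. Total: 116 + 24 = 140 months.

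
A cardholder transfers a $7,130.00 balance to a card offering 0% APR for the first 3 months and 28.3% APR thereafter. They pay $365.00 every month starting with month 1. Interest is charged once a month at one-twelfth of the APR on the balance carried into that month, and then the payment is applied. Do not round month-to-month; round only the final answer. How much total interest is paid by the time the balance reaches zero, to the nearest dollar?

Promo months 1–3 at r₀ = 0%/12 = 0; months 4+ at r₁ = 28.3%/12 = 0.0235833.
After month 3 (no interest yet): B = $7,130.00 − 3·$365.00 = $6,035.00.
Then at r₁ with $365.00/mo: n₂ = −ln(1 − r₁·B/P)/ln(1+r₁) ≈ 21.20 → 22 more payments.
Total paid = 24·$365.00 + $74.05 = $8,834.05; interest = $8,834.05 − $7,130.00 = $1,704.05.

$1,704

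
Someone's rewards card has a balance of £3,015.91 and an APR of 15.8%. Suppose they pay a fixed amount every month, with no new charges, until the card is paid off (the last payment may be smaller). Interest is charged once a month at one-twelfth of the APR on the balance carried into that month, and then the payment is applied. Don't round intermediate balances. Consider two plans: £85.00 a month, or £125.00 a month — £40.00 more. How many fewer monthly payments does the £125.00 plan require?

19 fewer payments

Monthly rate r = 15.8%/12 = 1.31667% = 0.0131667.
At £85.00/mo: n = ⌈−ln(1 − rB₀/P)/ln(1+r)⌉ = 49 payments (last £10.97); total interest = total paid − £3,015.91 = £1,075.06.
At £125.00/mo: 30 payments (last £27.94); total interest £637.03.
Payments saved = 49 − 30 = 19.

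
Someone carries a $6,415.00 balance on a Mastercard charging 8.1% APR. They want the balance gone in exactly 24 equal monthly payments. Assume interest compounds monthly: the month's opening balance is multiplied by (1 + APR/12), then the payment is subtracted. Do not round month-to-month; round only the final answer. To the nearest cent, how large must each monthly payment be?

$290.43

Monthly rate r = 8.1%/12 = 0.675% = 0.00675.
Level-payment amortization: P = B₀·r / (1 − (1+r)^(−n)) = 6415.00·0.00675 / (1 − 1.00675^(−24)).
Denominator 1 − (1+r)^(−24) = 0.149095773.
P = 43.3012 / 0.149095773 ≈ 290.43.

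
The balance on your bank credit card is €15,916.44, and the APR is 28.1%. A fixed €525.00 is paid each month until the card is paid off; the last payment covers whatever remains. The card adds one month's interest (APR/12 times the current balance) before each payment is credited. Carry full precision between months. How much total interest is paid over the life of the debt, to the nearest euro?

€12,156

Monthly rate r = 28.1%/12 = 2.34167% = 0.0234167.
Payoff takes n = ⌈−ln(1 − rB₀/P)/ln(1+r)⌉ = ⌈53.468⌉ = 54 payments; the last is €247.29.
Total paid = 53·€525.00 + €247.29 = €28,072.29.
Total interest = total paid − principal = €28,072.29 − €15,916.44 = €12,155.85.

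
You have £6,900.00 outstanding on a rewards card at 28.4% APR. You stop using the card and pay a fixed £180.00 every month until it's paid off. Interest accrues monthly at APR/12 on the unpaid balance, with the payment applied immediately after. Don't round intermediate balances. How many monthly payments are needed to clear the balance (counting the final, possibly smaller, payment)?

102 months

Monthly rate r = 28.4%/12 = 2.36667% = 0.0236667.
Recurrence: B ← B·(1+r) − £180.00.
Month 1: interest £163.30; balance after payment £6,883.30.
Month 2: interest £162.90; balance after payment £6,866.20.
Closed form: n = −ln(1 − rB₀/P)/ln(1+r) = −ln(0.092778)/ln(1.02367) ≈ 101.644, so the balance reaches zero during payment 102.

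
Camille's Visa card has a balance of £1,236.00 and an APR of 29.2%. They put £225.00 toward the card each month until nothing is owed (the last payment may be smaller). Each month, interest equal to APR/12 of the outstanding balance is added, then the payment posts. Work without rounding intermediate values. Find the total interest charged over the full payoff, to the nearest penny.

Monthly rate r = 29.2%/12 = 2.43333% = 0.0243333.
Payoff takes n = ⌈−ln(1 − rB₀/P)/ln(1+r)⌉ = ⌈5.968⌉ = 6 payments; the last is £217.96.
Total paid = 5·£225.00 + £217.96 = £1,342.96.
Total interest = total paid − principal = £1,342.96 − £1,236.00 = £106.96.

£106.96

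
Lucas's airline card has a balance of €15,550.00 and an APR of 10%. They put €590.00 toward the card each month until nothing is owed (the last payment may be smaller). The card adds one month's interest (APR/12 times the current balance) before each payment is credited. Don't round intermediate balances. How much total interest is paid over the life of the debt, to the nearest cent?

Monthly rate r = 10%/12 = 0.833333% = 0.00833333.
Payoff takes n = ⌈−ln(1 − rB₀/P)/ln(1+r)⌉ = ⌈29.883⌉ = 30 payments; the last is €521.05.
Total paid = 29·€590.00 + €521.05 = €17,631.05.
Total interest = total paid − principal = €17,631.05 − €15,550.00 = €2,081.05.

€2,081.05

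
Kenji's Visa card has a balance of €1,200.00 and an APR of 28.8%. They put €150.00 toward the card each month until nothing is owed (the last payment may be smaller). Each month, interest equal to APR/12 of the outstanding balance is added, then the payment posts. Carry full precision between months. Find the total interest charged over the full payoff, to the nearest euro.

Monthly rate r = 28.8%/12 = 2.4% = 0.024.
Payoff takes n = ⌈−ln(1 − rB₀/P)/ln(1+r)⌉ = ⌈8.989⌉ = 9 payments; the last is €148.40.
Total paid = 8·€150.00 + €148.40 = €1,348.40.
Total interest = total paid − principal = €1,348.40 − €1,200.00 = €148.40.

€148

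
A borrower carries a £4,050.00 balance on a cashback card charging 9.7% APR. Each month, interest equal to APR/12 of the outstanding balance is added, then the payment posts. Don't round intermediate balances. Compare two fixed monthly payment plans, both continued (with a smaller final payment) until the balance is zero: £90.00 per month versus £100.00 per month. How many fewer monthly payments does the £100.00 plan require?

7 fewer payments

Monthly rate r = 9.7%/12 = 0.808333% = 0.00808333.
At £90.00/mo: n = ⌈−ln(1 − rB₀/P)/ln(1+r)⌉ = 57 payments (last £14.77); total interest = total paid − £4,050.00 = £1,004.77.
At £100.00/mo: 50 payments (last £25.87); total interest £875.87.
Payments saved = 57 − 50 = 7.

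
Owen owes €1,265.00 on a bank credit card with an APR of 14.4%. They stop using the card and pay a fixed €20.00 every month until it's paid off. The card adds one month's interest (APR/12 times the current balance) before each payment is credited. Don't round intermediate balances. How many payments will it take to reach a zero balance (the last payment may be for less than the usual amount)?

120 payments

Monthly rate r = 14.4%/12 = 1.2% = 0.012.
Recurrence: B ← B·(1+r) − €20.00.
Month 1: interest €15.18; balance after payment €1,260.18.
Month 2: interest €15.12; balance after payment €1,255.30.
Closed form: n = −ln(1 − rB₀/P)/ln(1+r) = −ln(0.241)/ln(1.012) ≈ 119.290, so the balance reaches zero during payment 120.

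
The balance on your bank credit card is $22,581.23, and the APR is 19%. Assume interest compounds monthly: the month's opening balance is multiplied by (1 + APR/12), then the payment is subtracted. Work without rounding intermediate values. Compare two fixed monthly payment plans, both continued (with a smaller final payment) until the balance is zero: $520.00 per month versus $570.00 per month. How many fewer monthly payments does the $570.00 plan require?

Monthly rate r = 19%/12 = 1.58333% = 0.0158333.
At $520.00/mo: n = ⌈−ln(1 − rB₀/P)/ln(1+r)⌉ = 75 payments (last $29.53); total interest = total paid − $22,581.23 = $15,928.30.
At $570.00/mo: 63 payments (last $468.30); total interest $13,227.07.
Payments saved = 75 − 63 = 12.

12 fewer payments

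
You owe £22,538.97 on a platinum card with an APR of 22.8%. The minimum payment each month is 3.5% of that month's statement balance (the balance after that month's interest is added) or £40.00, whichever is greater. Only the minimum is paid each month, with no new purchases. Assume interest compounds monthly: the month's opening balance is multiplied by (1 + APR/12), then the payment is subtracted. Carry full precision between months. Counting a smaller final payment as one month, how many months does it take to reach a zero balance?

219 months

Monthly rate r = 22.8%/12 = 1.9% = 0.019.
While 3.5% of the post-interest balance exceeds £40.00, each month B ← (B·(1+r))·(1 − 0.035), i.e. B shrinks by the factor (1+r)·0.965 = 0.98333.
This holds for months 1–179. Entering month 180 the balance is £1,113.02; 3.5% of the post-interest balance is now below £40.00, so the flat £40.00 minimum applies from here.
From month 180 a fixed £40.00 at rate r clears £1,113.02 in 40 more payments. Total: 179 + 40 = 219 months.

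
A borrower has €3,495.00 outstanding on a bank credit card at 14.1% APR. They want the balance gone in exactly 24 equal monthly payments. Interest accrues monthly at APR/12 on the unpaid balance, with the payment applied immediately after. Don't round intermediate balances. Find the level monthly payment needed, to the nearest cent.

€167.97

Monthly rate r = 14.1%/12 = 1.175% = 0.01175.
Level-payment amortization: P = B₀·r / (1 − (1+r)^(−n)) = 3495.00·0.01175 / (1 − 1.01175^(−24)).
Denominator 1 − (1+r)^(−24) = 0.244485356.
P = 41.0662 / 0.244485356 ≈ 167.97.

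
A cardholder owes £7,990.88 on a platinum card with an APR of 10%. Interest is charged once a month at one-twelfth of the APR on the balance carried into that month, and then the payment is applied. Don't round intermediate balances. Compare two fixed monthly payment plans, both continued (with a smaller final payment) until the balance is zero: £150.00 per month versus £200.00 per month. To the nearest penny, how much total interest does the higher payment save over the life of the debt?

£849.77

Monthly rate r = 10%/12 = 0.833333% = 0.00833333.
At £150.00/mo: n = ⌈−ln(1 − rB₀/P)/ln(1+r)⌉ = 71 payments (last £107.83); total interest = total paid − £7,990.88 = £2,616.95.
At £200.00/mo: 49 payments (last £158.06); total interest £1,767.18.
Interest saved = £2,616.95 − £1,767.18 = £849.77.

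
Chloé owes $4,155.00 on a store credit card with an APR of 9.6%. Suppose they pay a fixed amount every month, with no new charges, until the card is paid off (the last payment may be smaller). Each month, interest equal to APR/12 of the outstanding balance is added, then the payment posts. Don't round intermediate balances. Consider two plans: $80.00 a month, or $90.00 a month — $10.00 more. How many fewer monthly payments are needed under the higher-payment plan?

Monthly rate r = 9.6%/12 = 0.8% = 0.008.
At $80.00/mo: n = ⌈−ln(1 − rB₀/P)/ln(1+r)⌉ = 68 payments (last $31.51); total interest = total paid − $4,155.00 = $1,236.51.
At $90.00/mo: 58 payments (last $76.76); total interest $1,051.76.
Payments saved = 68 − 58 = 10.

10 fewer payments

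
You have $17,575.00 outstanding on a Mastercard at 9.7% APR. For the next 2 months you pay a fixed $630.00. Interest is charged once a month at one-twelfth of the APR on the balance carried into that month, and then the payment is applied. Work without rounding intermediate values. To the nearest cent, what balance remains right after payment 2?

Monthly rate r = 9.7%/12 = 0.808333% = 0.00808333.
Each month: B ← B·(1+r) − $630.00.
Month 1: interest $142.06; balance after payment $17,087.06.
Month 2: interest $138.12; balance after payment $16,595.19.

$16,595.19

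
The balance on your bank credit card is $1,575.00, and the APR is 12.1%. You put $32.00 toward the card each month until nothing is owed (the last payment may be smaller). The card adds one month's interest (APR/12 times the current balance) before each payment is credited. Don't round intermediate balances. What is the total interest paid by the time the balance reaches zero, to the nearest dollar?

Monthly rate r = 12.1%/12 = 1.00833% = 0.0100833.
Payoff takes n = ⌈−ln(1 − rB₀/P)/ln(1+r)⌉ = ⌈68.351⌉ = 69 payments; the last is $11.26.
Total paid = 68·$32.00 + $11.26 = $2,187.26.
Total interest = total paid − principal = $2,187.26 − $1,575.00 = $612.26.

$612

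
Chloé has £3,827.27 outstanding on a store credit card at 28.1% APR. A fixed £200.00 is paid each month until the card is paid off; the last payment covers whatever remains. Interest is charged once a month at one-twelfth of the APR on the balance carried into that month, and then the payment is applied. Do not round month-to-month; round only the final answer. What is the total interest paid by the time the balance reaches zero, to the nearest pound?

£1,309

Monthly rate r = 28.1%/12 = 2.34167% = 0.0234167.
Payoff takes n = ⌈−ln(1 − rB₀/P)/ln(1+r)⌉ = ⌈25.680⌉ = 26 payments; the last is £136.49.
Total paid = 25·£200.00 + £136.49 = £5,136.49.
Total interest = total paid − principal = £5,136.49 − £3,827.27 = £1,309.22.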